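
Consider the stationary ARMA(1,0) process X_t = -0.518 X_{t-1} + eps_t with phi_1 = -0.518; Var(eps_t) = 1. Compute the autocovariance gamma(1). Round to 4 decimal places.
\gamma(1) = -0.7080

Multiply the model equation by X_{t-k} and take expectations. With theta_0 = psi_0 = 1 and psi_j the MA(infinity) weights, this gives
  gamma(k) - sum_i phi_i gamma(k-i) = c_k,
  c_k = sigma^2 * sum_{j=k..q} theta_j psi_{j-k}   (c_k = 0 for k > q),
using gamma(-m) = gamma(m).
Pure AR (q = 0): c_0 = sigma^2 = 1, c_k = 0 for k >= 1.
Equations for k = 0 and k = 1 (AR order 1):
  gamma(0) = phi_1 gamma(1) + c_0
  gamma(1) = phi_1 gamma(0) + c_1
Substituting the second into the first: gamma(0) (1 - phi_1^2) = c_0 + phi_1 c_1, so
  gamma(0) = c_0 / (1 - phi_1^2) = 1 / (1 - (-0.518)^2) = 1 / 0.731676 = 1.366725.
  gamma(1) = phi_1 gamma(0) = (-0.518)(1.366725) = -0.707964.
Therefore gamma(1) = -0.7080 (to 4 decimal places).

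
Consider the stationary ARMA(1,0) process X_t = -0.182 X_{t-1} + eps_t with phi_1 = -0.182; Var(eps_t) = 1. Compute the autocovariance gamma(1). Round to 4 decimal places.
\gamma(1) = -0.1882

Multiply the model equation by X_{t-k} and take expectations. With theta_0 = psi_0 = 1 and psi_j the MA(infinity) weights, this gives
  gamma(k) - sum_i phi_i gamma(k-i) = c_k,
  c_k = sigma^2 * sum_{j=k..q} theta_j psi_{j-k}   (c_k = 0 for k > q),
using gamma(-m) = gamma(m).
Pure AR (q = 0): c_0 = sigma^2 = 1, c_k = 0 for k >= 1.
Equations for k = 0 and k = 1 (AR order 1):
  gamma(0) = phi_1 gamma(1) + c_0
  gamma(1) = phi_1 gamma(0) + c_1
Substituting the second into the first: gamma(0) (1 - phi_1^2) = c_0 + phi_1 c_1, so
  gamma(0) = c_0 / (1 - phi_1^2) = 1 / (1 - (-0.182)^2) = 1 / 0.966876 = 1.034259.
  gamma(1) = phi_1 gamma(0) = (-0.182)(1.034259) = -0.188235.
Therefore gamma(1) = -0.1882 (to 4 decimal places).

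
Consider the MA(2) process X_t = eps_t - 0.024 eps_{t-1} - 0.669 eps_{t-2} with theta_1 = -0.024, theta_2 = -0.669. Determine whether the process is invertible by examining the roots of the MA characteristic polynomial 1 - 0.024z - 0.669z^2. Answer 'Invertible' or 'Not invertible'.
\text{Invertible}

The MA(q) characteristic polynomial is P(z) = 1 - 0.024z - 0.669z^2.
Invertibility requires all roots to lie outside the unit circle, i.e. |z| > 1 for every root.
Set 1 + (-0.024) z + (-0.669) z^2 = 0, i.e. a z^2 + b z + c = 0 with a = -0.669, b = -0.024, c = 1.
Discriminant D = b^2 - 4ac = (-0.024)^2 - 4*(-0.669)*1 = 0.000576 - (-2.676) = 2.676576.
D >= 0, so the roots are real: z = (-b +/- sqrt(D)) / (2a) = (0.024 +/- 1.636024) / (-1.338).
  z_1 = (0.024 + 1.636024) / (-1.338) = -1.2407,   |z_1| = 1.2407.
  z_2 = (0.024 - 1.636024) / (-1.338) = 1.2048,   |z_2| = 1.2048.
Moduli of all roots: 1.2407, 1.2048.
All moduli strictly greater than 1? Yes.
Verdict: Invertible.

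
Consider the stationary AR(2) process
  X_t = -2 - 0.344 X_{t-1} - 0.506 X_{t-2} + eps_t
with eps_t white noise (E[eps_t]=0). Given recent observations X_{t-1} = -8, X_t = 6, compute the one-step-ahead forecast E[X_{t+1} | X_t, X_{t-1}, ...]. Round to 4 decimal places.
E[X_{t+1} \mid \mathcal F_t] = -0.0160

For an AR(p) model X_t = c + sum_i phi_i X_{t-i} + eps_t, the
one-step-ahead conditional mean is
  E[X_{t+1} | X_t, ...] = c + sum_i phi_i X_{t+1-i}.
Substitute known values:
  E[X_{t+1} | ...] = -2 + (-0.344) * (6) + (-0.506) * (-8)
                   = -0.0160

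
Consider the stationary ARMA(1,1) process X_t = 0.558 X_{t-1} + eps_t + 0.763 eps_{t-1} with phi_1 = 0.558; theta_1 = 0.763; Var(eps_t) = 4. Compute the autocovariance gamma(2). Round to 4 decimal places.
\gamma(2) = 6.1045

Multiply the model equation by X_{t-k} and take expectations. With theta_0 = psi_0 = 1 and psi_j the MA(infinity) weights, this gives
  gamma(k) - sum_i phi_i gamma(k-i) = c_k,
  c_k = sigma^2 * sum_{j=k..q} theta_j psi_{j-k}   (c_k = 0 for k > q),
using gamma(-m) = gamma(m).
psi-weights needed (psi_j = theta_j + sum_i phi_i psi_{j-i}):
  psi_1 = theta_1 + phi_1 = 0.763 + (0.558) = 1.321
Right-hand sides:
  c_0 = sigma^2 (1 + theta_1 psi_1) = 4 * (1 + (0.763)(1.321)) = 4 * 2.007923 = 8.031692
  c_1 = sigma^2 theta_1 = 4 * (0.763) = 3.052
  c_2 = 0
Equations for k = 0 and k = 1 (AR order 1):
  gamma(0) = phi_1 gamma(1) + c_0
  gamma(1) = phi_1 gamma(0) + c_1
Substituting the second into the first: gamma(0) (1 - phi_1^2) = c_0 + phi_1 c_1, so
  gamma(0) = (c_0 + phi_1 c_1) / (1 - phi_1^2) = (8.031692 + (0.558)(3.052)) / (1 - (0.558)^2) = 9.734708 / 0.688636 = 14.136217.
  gamma(1) = phi_1 gamma(0) + c_1 = (0.558)(14.136217) + (3.052) = 10.940009.
For k = 2 (> q): gamma(2) = phi_1 gamma(1) = (0.558)(10.940009) = 6.104525.
Therefore gamma(2) = 6.1045 (to 4 decimal places).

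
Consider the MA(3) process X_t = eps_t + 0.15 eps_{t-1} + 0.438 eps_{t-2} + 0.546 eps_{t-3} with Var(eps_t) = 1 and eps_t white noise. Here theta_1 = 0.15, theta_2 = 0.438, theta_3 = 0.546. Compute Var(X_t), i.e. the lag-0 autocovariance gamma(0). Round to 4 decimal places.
\gamma(0) = 1.5125

For an MA(q) process X_t = eps_t + sum_i theta_i eps_{t-i} with
Var(eps_t) = sigma^2, the variance is
  gamma(0) = sigma^2 * (1 + sum_i theta_i^2).
  sum_i theta_i^2 = (0.15)^2 + (0.438)^2 + (0.546)^2 = 0.0225 + 0.191844 + 0.298116 = 0.51246.
  gamma(0) = 1 * (1 + 0.51246) = 1 * 1.51246 = 1.51246, which rounds to 1.5125.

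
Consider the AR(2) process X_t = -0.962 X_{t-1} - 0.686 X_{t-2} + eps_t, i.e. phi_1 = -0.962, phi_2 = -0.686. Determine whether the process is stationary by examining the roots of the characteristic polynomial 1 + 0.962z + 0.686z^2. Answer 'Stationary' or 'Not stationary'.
\text{Stationary}

The AR(p) characteristic polynomial is P(z) = 1 + 0.962z + 0.686z^2.
Stationarity requires all roots to lie outside the unit circle, i.e. |z| > 1 for every root.
Set 1 + (0.962) z + (0.686) z^2 = 0, i.e. a z^2 + b z + c = 0 with a = 0.686, b = 0.962, c = 1.
Discriminant D = b^2 - 4ac = (0.962)^2 - 4*(0.686)*1 = 0.925444 - (2.744) = -1.818556.
D < 0, so the roots are the complex-conjugate pair z = (-b +/- i sqrt(-D)) / (2a) = -0.7012 +/- 0.9829i.
For a conjugate pair |z|^2 = z * conj(z) = (product of roots) = c/a = 1/(0.686) = 1.457726, so |z| = sqrt(1.457726) = 1.2074 for both roots.
Moduli of all roots: 1.2074, 1.2074.
All moduli strictly greater than 1? Yes.
Verdict: Stationary.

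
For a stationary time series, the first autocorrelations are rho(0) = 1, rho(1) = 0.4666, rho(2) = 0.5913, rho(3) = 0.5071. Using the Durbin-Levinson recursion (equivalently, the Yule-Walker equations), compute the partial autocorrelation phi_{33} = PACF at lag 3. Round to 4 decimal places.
\phi_{33} = 0.2321

The PACF at lag k is phi_{kk}, the last component of the solution
to the Yule-Walker system G_k phi = r_k where
  (G_k)_{ij} = rho(|i - j|), (r_k)_i = rho(i), i,j = 1..k.
Equivalently, Durbin-Levinson gives phi_{kk} iteratively:
  phi_{11} = rho(1)
  phi_{kk} = [rho(k) - sum_{j=1..k-1} phi_{k-1,j} rho(k-j)]
            / [1 - sum_{j=1..k-1} phi_{k-1,j} rho(j)],
  phi_{k,j} = phi_{k-1,j} - phi_{kk} phi_{k-1,k-j},  j = 1..k-1.
Step k = 1:
  phi_11 = rho(1) = 0.4666.
Step k = 2:
  phi_22 = [rho(2) - phi_11 rho(1)] / [1 - phi_11 rho(1)] = [0.5913 - (0.4666)(0.4666)] / [1 - (0.4666)(0.4666)]
         = 0.37358444 / 0.78228444 = 0.477556.
  Update: phi_21 = phi_11 - phi_22 phi_11 = 0.4666 - (0.477556)(0.4666) = 0.243772.
Step k = 3:
  phi_33 = [rho(3) - phi_21 rho(2) - phi_22 rho(1)] / [1 - phi_21 rho(1) - phi_22 rho(2)]
    numerator   = 0.5071 - (0.243772)(0.5913) - (0.477556)(0.4666) = 0.14012981
    denominator = 1 - (0.243772)(0.4666) - (0.477556)(0.5913) = 0.60387704
  phi_33 = 0.14012981 / 0.60387704 = 0.2321.
Therefore phi_{33} = 0.2321.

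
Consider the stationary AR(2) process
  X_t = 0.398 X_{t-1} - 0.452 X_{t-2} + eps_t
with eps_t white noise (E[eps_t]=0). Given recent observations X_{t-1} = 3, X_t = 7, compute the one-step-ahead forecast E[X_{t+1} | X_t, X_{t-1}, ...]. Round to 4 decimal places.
E[X_{t+1} \mid \mathcal F_t] = 1.4300

For an AR(p) model X_t = c + sum_i phi_i X_{t-i} + eps_t, the
one-step-ahead conditional mean is
  E[X_{t+1} | X_t, ...] = c + sum_i phi_i X_{t+1-i}.
Substitute known values:
  E[X_{t+1} | ...] = (0.398) * (7) + (-0.452) * (3)
                   = 1.4300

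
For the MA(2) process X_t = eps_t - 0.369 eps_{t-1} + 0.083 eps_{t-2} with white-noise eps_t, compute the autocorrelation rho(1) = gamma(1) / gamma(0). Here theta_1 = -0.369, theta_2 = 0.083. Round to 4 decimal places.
\rho(1) = -0.3496

For an MA(q) process with theta_0 = 1, the autocovariance is
  gamma(k) = sigma^2 * sum_{i=0..q-k} theta_i * theta_{i+k},
and rho(k) = gamma(k) / gamma(0). Sigma^2 cancels.
  numerator   = (1)*(-0.369) + (-0.369)*(0.083) = -0.399627.
  denominator = (1)^2 + (-0.369)^2 + (0.083)^2 = 1.14305.
  rho(1) = -0.399627 / 1.14305 = -0.3496.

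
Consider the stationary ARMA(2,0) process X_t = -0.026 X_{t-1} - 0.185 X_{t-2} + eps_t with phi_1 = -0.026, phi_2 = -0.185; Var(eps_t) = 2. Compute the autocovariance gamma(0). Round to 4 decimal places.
\gamma(0) = 2.0719

Multiply the model equation by X_{t-k} and take expectations. With theta_0 = psi_0 = 1 and psi_j the MA(infinity) weights, this gives
  gamma(k) - sum_i phi_i gamma(k-i) = c_k,
  c_k = sigma^2 * sum_{j=k..q} theta_j psi_{j-k}   (c_k = 0 for k > q),
using gamma(-m) = gamma(m).
Pure AR (q = 0): c_0 = sigma^2 = 2, c_k = 0 for k >= 1.
Equations for k = 0, 1, 2 (AR order 2, c_2 = 0):
  (E0) gamma(0) = phi_1 gamma(1) + phi_2 gamma(2) + c_0
  (E1) gamma(1) = phi_1 gamma(0) + phi_2 gamma(1) + c_1
  (E2) gamma(2) = phi_1 gamma(1) + phi_2 gamma(0)
From (E1): gamma(1) = A gamma(0) + B with
  A = phi_1 / (1 - phi_2) = -0.026 / 1.185 = -0.021941,   B = c_1 / (1 - phi_2) = 0 / 1.185 = 0.
Insert (E2) into (E0): gamma(0) (1 - phi_2^2) = phi_1 (1 + phi_2) gamma(1) + c_0.
  phi_1 (1 + phi_2) = (-0.026)(0.815) = -0.02119,   1 - phi_2^2 = 0.965775.
Replace gamma(1) by A gamma(0) + B and collect gamma(0):
  gamma(0) [0.965775 - (-0.02119)(-0.021941)] = c_0 = 2
  gamma(0) * 0.96531 = 2
  gamma(0) = 2 / 0.96531 = 2.071873.
Therefore gamma(0) = 2.0719 (to 4 decimal places).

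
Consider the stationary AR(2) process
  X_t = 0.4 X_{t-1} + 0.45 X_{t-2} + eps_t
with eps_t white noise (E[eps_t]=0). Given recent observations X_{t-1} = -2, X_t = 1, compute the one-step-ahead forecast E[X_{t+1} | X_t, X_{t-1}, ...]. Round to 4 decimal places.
E[X_{t+1} \mid \mathcal F_t] = -0.5000

For an AR(p) model X_t = c + sum_i phi_i X_{t-i} + eps_t, the
one-step-ahead conditional mean is
  E[X_{t+1} | X_t, ...] = c + sum_i phi_i X_{t+1-i}.
Substitute known values:
  E[X_{t+1} | ...] = (0.4) * (1) + (0.45) * (-2)
                   = -0.5000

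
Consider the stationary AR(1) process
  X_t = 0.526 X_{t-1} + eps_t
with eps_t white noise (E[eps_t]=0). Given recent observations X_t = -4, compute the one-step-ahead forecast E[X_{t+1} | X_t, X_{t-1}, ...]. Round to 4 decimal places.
E[X_{t+1} \mid \mathcal F_t] = -2.1040

For an AR(p) model X_t = c + sum_i phi_i X_{t-i} + eps_t, the
one-step-ahead conditional mean is
  E[X_{t+1} | X_t, ...] = c + sum_i phi_i X_{t+1-i}.
Substitute known values:
  E[X_{t+1} | ...] = (0.526) * (-4)
                   = -2.1040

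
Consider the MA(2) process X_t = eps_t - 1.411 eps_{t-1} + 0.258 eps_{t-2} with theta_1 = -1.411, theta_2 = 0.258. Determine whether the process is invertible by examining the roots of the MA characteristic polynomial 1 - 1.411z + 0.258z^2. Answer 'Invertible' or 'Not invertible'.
\text{Not invertible}

The MA(q) characteristic polynomial is P(z) = 1 - 1.411z + 0.258z^2.
Invertibility requires all roots to lie outside the unit circle, i.e. |z| > 1 for every root.
Set 1 + (-1.411) z + (0.258) z^2 = 0, i.e. a z^2 + b z + c = 0 with a = 0.258, b = -1.411, c = 1.
Discriminant D = b^2 - 4ac = (-1.411)^2 - 4*(0.258)*1 = 1.990921 - (1.032) = 0.958921.
D >= 0, so the roots are real: z = (-b +/- sqrt(D)) / (2a) = (1.411 +/- 0.979245) / (0.516).
  z_1 = (1.411 + 0.979245) / (0.516) = 4.6323,   |z_1| = 4.6323.
  z_2 = (1.411 - 0.979245) / (0.516) = 0.8367,   |z_2| = 0.8367.
Moduli of all roots: 4.6323, 0.8367.
All moduli strictly greater than 1? No.
Verdict: Not invertible.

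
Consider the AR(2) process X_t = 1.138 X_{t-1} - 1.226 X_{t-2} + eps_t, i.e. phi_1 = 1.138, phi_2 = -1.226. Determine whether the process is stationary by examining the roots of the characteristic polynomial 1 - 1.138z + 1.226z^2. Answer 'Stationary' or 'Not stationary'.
\text{Not stationary}

The AR(p) characteristic polynomial is P(z) = 1 - 1.138z + 1.226z^2.
Stationarity requires all roots to lie outside the unit circle, i.e. |z| > 1 for every root.
Set 1 + (-1.138) z + (1.226) z^2 = 0, i.e. a z^2 + b z + c = 0 with a = 1.226, b = -1.138, c = 1.
Discriminant D = b^2 - 4ac = (-1.138)^2 - 4*(1.226)*1 = 1.295044 - (4.904) = -3.608956.
D < 0, so the roots are the complex-conjugate pair z = (-b +/- i sqrt(-D)) / (2a) = 0.4641 +/- 0.7748i.
For a conjugate pair |z|^2 = z * conj(z) = (product of roots) = c/a = 1/(1.226) = 0.815661, so |z| = sqrt(0.815661) = 0.9031 for both roots.
Moduli of all roots: 0.9031, 0.9031.
All moduli strictly greater than 1? No.
Verdict: Not stationary.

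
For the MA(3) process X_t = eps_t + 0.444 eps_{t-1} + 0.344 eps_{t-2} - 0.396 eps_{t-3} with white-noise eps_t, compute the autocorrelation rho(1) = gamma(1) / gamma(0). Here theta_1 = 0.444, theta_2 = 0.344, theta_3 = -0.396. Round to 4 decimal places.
\rho(1) = 0.3128

For an MA(q) process with theta_0 = 1, the autocovariance is
  gamma(k) = sigma^2 * sum_{i=0..q-k} theta_i * theta_{i+k},
and rho(k) = gamma(k) / gamma(0). Sigma^2 cancels.
  numerator   = (1)*(0.444) + (0.444)*(0.344) + (0.344)*(-0.396) = 0.460512.
  denominator = (1)^2 + (0.444)^2 + (0.344)^2 + (-0.396)^2 = 1.472288.
  rho(1) = 0.460512 / 1.472288 = 0.3128.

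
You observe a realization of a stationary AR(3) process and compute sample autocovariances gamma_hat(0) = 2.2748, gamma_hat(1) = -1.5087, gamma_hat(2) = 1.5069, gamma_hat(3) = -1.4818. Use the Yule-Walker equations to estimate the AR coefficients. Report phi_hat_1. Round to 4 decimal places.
\hat\phi_{1} = -0.2960

The Yule-Walker equations for an AR(p) process read, in matrix form,
  Gamma_p phi = r_p,   with   (Gamma_p)_{ij} = gamma(|i - j|),
                       (r_p)_i = gamma(i),   i,j = 1..p.
Substitute the sample gammas (Toeplitz matrix and right-hand side of size 3):
  Gamma_p = [[2.2748, -1.5087, 1.5069], [-1.5087, 2.2748, -1.5087], [1.5069, -1.5087, 2.2748]]
  r_p     = [-1.5087, 1.5069, -1.4818]
Written out (R1..R3):
  (R1) 2.2748 phi_1 - 1.5087 phi_2 + 1.5069 phi_3 = -1.5087
  (R2) -1.5087 phi_1 + 2.2748 phi_2 - 1.5087 phi_3 = 1.5069
  (R3) 1.5069 phi_1 - 1.5087 phi_2 + 2.2748 phi_3 = -1.4818
Gaussian elimination:
  R2 <- R2 - (-1.5087/2.2748) R1 = R2 - (-0.663223) R1:  1.274195 phi_2 - 0.509289 phi_3 = 0.506295
  R3 <- R3 - (1.5069/2.2748) R1 = R3 - (0.662432) R1:  -0.509289 phi_2 + 1.276581 phi_3 = -0.482389
  R3 <- R3 - (-0.509289/1.274195) R2 = R3 - (-0.399695) R2:  1.073021 phi_3 = -0.280026
Back-substitution:
  phi_hat_3 = -0.280026 / 1.073021 = -0.260969
  phi_hat_2 = (0.506295 - (-0.509289)(-0.260969)) / 1.274195 = 0.293037
  phi_hat_1 = (-1.5087 - (-1.5087)(0.293037) - (1.5069)(-0.260969)) / 2.2748 = -0.296
So phi_hat = [-0.2960, 0.2930, -0.2610].
Therefore phi_hat_1 = -0.2960.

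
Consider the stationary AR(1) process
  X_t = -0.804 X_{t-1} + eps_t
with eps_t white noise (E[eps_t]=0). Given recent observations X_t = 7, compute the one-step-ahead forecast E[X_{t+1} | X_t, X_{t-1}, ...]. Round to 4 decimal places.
E[X_{t+1} \mid \mathcal F_t] = -5.6280

For an AR(p) model X_t = c + sum_i phi_i X_{t-i} + eps_t, the
one-step-ahead conditional mean is
  E[X_{t+1} | X_t, ...] = c + sum_i phi_i X_{t+1-i}.
Substitute known values:
  E[X_{t+1} | ...] = (-0.804) * (7)
                   = -5.6280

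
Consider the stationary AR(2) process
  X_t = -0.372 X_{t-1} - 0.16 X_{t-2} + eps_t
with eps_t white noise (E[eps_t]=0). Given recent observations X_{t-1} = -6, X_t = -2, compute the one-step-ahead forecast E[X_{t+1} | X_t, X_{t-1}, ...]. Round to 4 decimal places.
E[X_{t+1} \mid \mathcal F_t] = 1.7040

For an AR(p) model X_t = c + sum_i phi_i X_{t-i} + eps_t, the
one-step-ahead conditional mean is
  E[X_{t+1} | X_t, ...] = c + sum_i phi_i X_{t+1-i}.
Substitute known values:
  E[X_{t+1} | ...] = (-0.372) * (-2) + (-0.16) * (-6)
                   = 1.7040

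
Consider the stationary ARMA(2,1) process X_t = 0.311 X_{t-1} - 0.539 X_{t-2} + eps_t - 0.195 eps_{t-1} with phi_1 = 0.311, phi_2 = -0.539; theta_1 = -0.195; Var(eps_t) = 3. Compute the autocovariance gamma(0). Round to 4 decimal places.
\gamma(0) = 4.2287

Multiply the model equation by X_{t-k} and take expectations. With theta_0 = psi_0 = 1 and psi_j the MA(infinity) weights, this gives
  gamma(k) - sum_i phi_i gamma(k-i) = c_k,
  c_k = sigma^2 * sum_{j=k..q} theta_j psi_{j-k}   (c_k = 0 for k > q),
using gamma(-m) = gamma(m).
psi-weights needed (psi_j = theta_j + sum_i phi_i psi_{j-i}):
  psi_1 = theta_1 + phi_1 = -0.195 + (0.311) = 0.116
Right-hand sides:
  c_0 = sigma^2 (1 + theta_1 psi_1) = 3 * (1 + (-0.195)(0.116)) = 3 * 0.97738 = 2.93214
  c_1 = sigma^2 theta_1 = 3 * (-0.195) = -0.585
  c_2 = 0
Equations for k = 0, 1, 2 (AR order 2, c_2 = 0):
  (E0) gamma(0) = phi_1 gamma(1) + phi_2 gamma(2) + c_0
  (E1) gamma(1) = phi_1 gamma(0) + phi_2 gamma(1) + c_1
  (E2) gamma(2) = phi_1 gamma(1) + phi_2 gamma(0)
From (E1): gamma(1) = A gamma(0) + B with
  A = phi_1 / (1 - phi_2) = 0.311 / 1.539 = 0.202079,   B = c_1 / (1 - phi_2) = -0.585 / 1.539 = -0.380117.
Insert (E2) into (E0): gamma(0) (1 - phi_2^2) = phi_1 (1 + phi_2) gamma(1) + c_0.
  phi_1 (1 + phi_2) = (0.311)(0.461) = 0.143371,   1 - phi_2^2 = 0.709479.
Replace gamma(1) by A gamma(0) + B and collect gamma(0):
  gamma(0) [0.709479 - (0.143371)(0.202079)] = (0.143371)(-0.380117) + 2.93214
  gamma(0) * 0.680507 = 2.877642
  gamma(0) = 2.877642 / 0.680507 = 4.228676.
Therefore gamma(0) = 4.2287 (to 4 decimal places).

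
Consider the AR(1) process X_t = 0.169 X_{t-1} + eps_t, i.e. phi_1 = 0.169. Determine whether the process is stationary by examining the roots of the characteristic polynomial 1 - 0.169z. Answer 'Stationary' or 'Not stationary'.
\text{Stationary}

The AR(p) characteristic polynomial is P(z) = 1 - 0.169z.
Stationarity requires all roots to lie outside the unit circle, i.e. |z| > 1 for every root.
This is linear in z: 1 + (-0.169) z = 0  =>  z = -1/(-0.169) = 5.91716,  |z| = 5.91716.
Moduli of all roots: 5.9172.
All moduli strictly greater than 1? Yes.
Verdict: Stationary.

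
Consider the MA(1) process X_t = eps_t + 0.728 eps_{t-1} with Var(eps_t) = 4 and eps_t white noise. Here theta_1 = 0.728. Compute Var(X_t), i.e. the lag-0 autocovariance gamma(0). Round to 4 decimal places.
\gamma(0) = 6.1199

For an MA(q) process X_t = eps_t + sum_i theta_i eps_{t-i} with
Var(eps_t) = sigma^2, the variance is
  gamma(0) = sigma^2 * (1 + sum_i theta_i^2).
  sum_i theta_i^2 = (0.728)^2 = 0.529984.
  gamma(0) = 4 * (1 + 0.529984) = 4 * 1.529984 = 6.119936, which rounds to 6.1199.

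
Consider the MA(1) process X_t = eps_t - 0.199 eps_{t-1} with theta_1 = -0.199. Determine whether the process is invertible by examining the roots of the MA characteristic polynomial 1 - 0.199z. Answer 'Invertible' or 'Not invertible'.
\text{Invertible}

The MA(q) characteristic polynomial is P(z) = 1 - 0.199z.
Invertibility requires all roots to lie outside the unit circle, i.e. |z| > 1 for every root.
This is linear in z: 1 + (-0.199) z = 0  =>  z = -1/(-0.199) = 5.025126,  |z| = 5.025126.
Moduli of all roots: 5.0251.
All moduli strictly greater than 1? Yes.
Verdict: Invertible.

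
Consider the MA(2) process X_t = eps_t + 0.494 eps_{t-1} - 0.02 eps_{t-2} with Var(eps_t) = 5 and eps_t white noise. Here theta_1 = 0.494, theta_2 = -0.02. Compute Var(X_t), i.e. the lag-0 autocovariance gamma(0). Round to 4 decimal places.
\gamma(0) = 6.2222

For an MA(q) process X_t = eps_t + sum_i theta_i eps_{t-i} with
Var(eps_t) = sigma^2, the variance is
  gamma(0) = sigma^2 * (1 + sum_i theta_i^2).
  sum_i theta_i^2 = (0.494)^2 + (-0.02)^2 = 0.244036 + 0.0004 = 0.244436.
  gamma(0) = 5 * (1 + 0.244436) = 5 * 1.244436 = 6.22218, which rounds to 6.2222.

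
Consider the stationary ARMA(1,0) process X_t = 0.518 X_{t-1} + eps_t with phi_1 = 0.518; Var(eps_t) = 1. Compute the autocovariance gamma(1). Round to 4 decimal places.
\gamma(1) = 0.7080

Multiply the model equation by X_{t-k} and take expectations. With theta_0 = psi_0 = 1 and psi_j the MA(infinity) weights, this gives
  gamma(k) - sum_i phi_i gamma(k-i) = c_k,
  c_k = sigma^2 * sum_{j=k..q} theta_j psi_{j-k}   (c_k = 0 for k > q),
using gamma(-m) = gamma(m).
Pure AR (q = 0): c_0 = sigma^2 = 1, c_k = 0 for k >= 1.
Equations for k = 0 and k = 1 (AR order 1):
  gamma(0) = phi_1 gamma(1) + c_0
  gamma(1) = phi_1 gamma(0) + c_1
Substituting the second into the first: gamma(0) (1 - phi_1^2) = c_0 + phi_1 c_1, so
  gamma(0) = c_0 / (1 - phi_1^2) = 1 / (1 - (0.518)^2) = 1 / 0.731676 = 1.366725.
  gamma(1) = phi_1 gamma(0) = (0.518)(1.366725) = 0.707964.
Therefore gamma(1) = 0.7080 (to 4 decimal places).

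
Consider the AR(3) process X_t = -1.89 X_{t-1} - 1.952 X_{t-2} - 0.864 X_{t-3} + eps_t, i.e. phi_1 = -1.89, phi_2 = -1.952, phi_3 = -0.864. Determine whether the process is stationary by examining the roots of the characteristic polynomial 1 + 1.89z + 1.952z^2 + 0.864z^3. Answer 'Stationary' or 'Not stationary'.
\text{Not stationary}

The AR(p) characteristic polynomial is P(z) = 1 + 1.89z + 1.952z^2 + 0.864z^3.
Stationarity requires all roots to lie outside the unit circle, i.e. |z| > 1 for every root.
Degree 3: look for a simple real root z0 first, then factor out (1 - z/z0) and solve the remaining quadratic.
Testing z0 = -1.25: P(-1.25) = 1 + (1.89)(-1.25) + (1.952)(-1.25)^2 + (0.864)(-1.25)^3
  = 1 + (-2.3625) + (3.05) + (-1.6875) = 0.  So z_0 = -1.25 is a root, |z_0| = 1.25.
Divide out the factor (1 + 0.8 z) = (1 - z/z0) (since 1/z0 = -0.8):
  P(z) = (1 + 0.8 z)(1 + (1.09) z + (1.08) z^2)
  [check: z-coef 1.09 - (-0.8) = 1.89; z^2-coef 1.08 - (-0.8)(1.09) = 1.952; z^3-coef -(-0.8)(1.08) = 0.864.]
Remaining roots from the quadratic factor 1 + (1.09) z + (1.08) z^2:
  Set 1 + (1.09) z + (1.08) z^2 = 0, i.e. a z^2 + b z + c = 0 with a = 1.08, b = 1.09, c = 1.
  Discriminant D = b^2 - 4ac = (1.09)^2 - 4*(1.08)*1 = 1.1881 - (4.32) = -3.1319.
  D < 0, so the roots are the complex-conjugate pair z = (-b +/- i sqrt(-D)) / (2a) = -0.5046 +/- 0.8193i.
  For a conjugate pair |z|^2 = z * conj(z) = (product of roots) = c/a = 1/(1.08) = 0.925926, so |z| = sqrt(0.925926) = 0.9623 for both roots.
Moduli of all roots: 1.2500, 0.9623, 0.9623.
All moduli strictly greater than 1? No.
Verdict: Not stationary.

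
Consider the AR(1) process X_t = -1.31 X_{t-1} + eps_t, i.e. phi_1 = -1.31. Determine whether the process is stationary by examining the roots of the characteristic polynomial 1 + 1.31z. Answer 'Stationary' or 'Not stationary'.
\text{Not stationary}

The AR(p) characteristic polynomial is P(z) = 1 + 1.31z.
Stationarity requires all roots to lie outside the unit circle, i.e. |z| > 1 for every root.
This is linear in z: 1 + (1.31) z = 0  =>  z = -1/(1.31) = -0.763359,  |z| = 0.763359.
Moduli of all roots: 0.7634.
All moduli strictly greater than 1? No.
Verdict: Not stationary.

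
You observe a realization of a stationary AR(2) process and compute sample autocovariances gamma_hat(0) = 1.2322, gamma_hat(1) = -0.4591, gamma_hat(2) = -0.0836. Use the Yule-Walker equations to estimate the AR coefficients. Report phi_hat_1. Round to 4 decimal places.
\hat\phi_{1} = -0.4620

The Yule-Walker equations for an AR(p) process read, in matrix form,
  Gamma_p phi = r_p,   with   (Gamma_p)_{ij} = gamma(|i - j|),
                       (r_p)_i = gamma(i),   i,j = 1..p.
Substitute the sample gammas (Toeplitz matrix and right-hand side of size 2):
  Gamma_p = [[1.2322, -0.4591], [-0.4591, 1.2322]]
  r_p     = [-0.4591, -0.0836]
Written out:
  1.2322 phi_1 - 0.4591 phi_2 = -0.4591
  -0.4591 phi_1 + 1.2322 phi_2 = -0.0836
Solve by Cramer's rule:
  det = gamma(0)^2 - gamma(1)^2 = (1.2322)^2 - (-0.4591)^2 = 1.51831684 - 0.21077281 = 1.30754403
  phi_hat_1 = [gamma(1) gamma(0) - gamma(1) gamma(2)] / det = [(-0.4591)(1.2322) - (-0.4591)(-0.0836)] / 1.30754403 = -0.60408378 / 1.30754403 = -0.462
  phi_hat_2 = [gamma(0) gamma(2) - gamma(1)^2] / det = [(1.2322)(-0.0836) - (-0.4591)^2] / 1.30754403 = -0.31378473 / 1.30754403 = -0.24
So phi_hat = [-0.4620, -0.2400].
Therefore phi_hat_1 = -0.4620.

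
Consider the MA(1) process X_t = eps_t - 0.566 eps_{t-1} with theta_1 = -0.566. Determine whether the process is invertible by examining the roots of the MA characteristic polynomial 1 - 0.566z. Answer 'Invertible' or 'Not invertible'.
\text{Invertible}

The MA(q) characteristic polynomial is P(z) = 1 - 0.566z.
Invertibility requires all roots to lie outside the unit circle, i.e. |z| > 1 for every root.
This is linear in z: 1 + (-0.566) z = 0  =>  z = -1/(-0.566) = 1.766784,  |z| = 1.766784.
Moduli of all roots: 1.7668.
All moduli strictly greater than 1? Yes.
Verdict: Invertible.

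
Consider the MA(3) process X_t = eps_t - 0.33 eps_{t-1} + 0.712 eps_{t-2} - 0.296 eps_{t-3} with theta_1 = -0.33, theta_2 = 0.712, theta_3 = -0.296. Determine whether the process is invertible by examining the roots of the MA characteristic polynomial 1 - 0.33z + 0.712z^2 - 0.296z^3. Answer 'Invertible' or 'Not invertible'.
\text{Invertible}

The MA(q) characteristic polynomial is P(z) = 1 - 0.33z + 0.712z^2 - 0.296z^3.
Invertibility requires all roots to lie outside the unit circle, i.e. |z| > 1 for every root.
Degree 3: look for a simple real root z0 first, then factor out (1 - z/z0) and solve the remaining quadratic.
Testing z0 = 2.5: P(2.5) = 1 + (-0.33)(2.5) + (0.712)(2.5)^2 + (-0.296)(2.5)^3
  = 1 + (-0.825) + (4.45) + (-4.625) = 0.  So z_0 = 2.5 is a root, |z_0| = 2.5.
Divide out the factor (1 - 0.4 z) = (1 - z/z0) (since 1/z0 = 0.4):
  P(z) = (1 - 0.4 z)(1 + (0.07) z + (0.74) z^2)
  [check: z-coef 0.07 - (0.4) = -0.33; z^2-coef 0.74 - (0.4)(0.07) = 0.712; z^3-coef -(0.4)(0.74) = -0.296.]
Remaining roots from the quadratic factor 1 + (0.07) z + (0.74) z^2:
  Set 1 + (0.07) z + (0.74) z^2 = 0, i.e. a z^2 + b z + c = 0 with a = 0.74, b = 0.07, c = 1.
  Discriminant D = b^2 - 4ac = (0.07)^2 - 4*(0.74)*1 = 0.0049 - (2.96) = -2.9551.
  D < 0, so the roots are the complex-conjugate pair z = (-b +/- i sqrt(-D)) / (2a) = -0.0473 +/- 1.1615i.
  For a conjugate pair |z|^2 = z * conj(z) = (product of roots) = c/a = 1/(0.74) = 1.351351, so |z| = sqrt(1.351351) = 1.1625 for both roots.
Moduli of all roots: 2.5000, 1.1625, 1.1625.
All moduli strictly greater than 1? Yes.
Verdict: Invertible.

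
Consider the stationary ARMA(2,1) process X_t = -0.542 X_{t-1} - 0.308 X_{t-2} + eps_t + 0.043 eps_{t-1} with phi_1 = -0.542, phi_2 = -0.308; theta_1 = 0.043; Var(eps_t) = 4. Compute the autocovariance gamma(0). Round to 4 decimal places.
\gamma(0) = 5.1551

Multiply the model equation by X_{t-k} and take expectations. With theta_0 = psi_0 = 1 and psi_j the MA(infinity) weights, this gives
  gamma(k) - sum_i phi_i gamma(k-i) = c_k,
  c_k = sigma^2 * sum_{j=k..q} theta_j psi_{j-k}   (c_k = 0 for k > q),
using gamma(-m) = gamma(m).
psi-weights needed (psi_j = theta_j + sum_i phi_i psi_{j-i}):
  psi_1 = theta_1 + phi_1 = 0.043 + (-0.542) = -0.499
Right-hand sides:
  c_0 = sigma^2 (1 + theta_1 psi_1) = 4 * (1 + (0.043)(-0.499)) = 4 * 0.978543 = 3.914172
  c_1 = sigma^2 theta_1 = 4 * (0.043) = 0.172
  c_2 = 0
Equations for k = 0, 1, 2 (AR order 2, c_2 = 0):
  (E0) gamma(0) = phi_1 gamma(1) + phi_2 gamma(2) + c_0
  (E1) gamma(1) = phi_1 gamma(0) + phi_2 gamma(1) + c_1
  (E2) gamma(2) = phi_1 gamma(1) + phi_2 gamma(0)
From (E1): gamma(1) = A gamma(0) + B with
  A = phi_1 / (1 - phi_2) = -0.542 / 1.308 = -0.414373,   B = c_1 / (1 - phi_2) = 0.172 / 1.308 = 0.131498.
Insert (E2) into (E0): gamma(0) (1 - phi_2^2) = phi_1 (1 + phi_2) gamma(1) + c_0.
  phi_1 (1 + phi_2) = (-0.542)(0.692) = -0.375064,   1 - phi_2^2 = 0.905136.
Replace gamma(1) by A gamma(0) + B and collect gamma(0):
  gamma(0) [0.905136 - (-0.375064)(-0.414373)] = (-0.375064)(0.131498) + 3.914172
  gamma(0) * 0.74972 = 3.864852
  gamma(0) = 3.864852 / 0.74972 = 5.155063.
Therefore gamma(0) = 5.1551 (to 4 decimal places).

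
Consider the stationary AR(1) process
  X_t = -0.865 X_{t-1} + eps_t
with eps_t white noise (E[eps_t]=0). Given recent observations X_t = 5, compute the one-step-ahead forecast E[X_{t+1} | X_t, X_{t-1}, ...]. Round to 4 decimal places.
E[X_{t+1} \mid \mathcal F_t] = -4.3250

For an AR(p) model X_t = c + sum_i phi_i X_{t-i} + eps_t, the
one-step-ahead conditional mean is
  E[X_{t+1} | X_t, ...] = c + sum_i phi_i X_{t+1-i}.
Substitute known values:
  E[X_{t+1} | ...] = (-0.865) * (5)
                   = -4.3250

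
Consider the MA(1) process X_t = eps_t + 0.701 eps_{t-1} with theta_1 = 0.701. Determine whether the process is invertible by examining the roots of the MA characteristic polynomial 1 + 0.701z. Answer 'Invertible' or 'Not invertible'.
\text{Invertible}

The MA(q) characteristic polynomial is P(z) = 1 + 0.701z.
Invertibility requires all roots to lie outside the unit circle, i.e. |z| > 1 for every root.
This is linear in z: 1 + (0.701) z = 0  =>  z = -1/(0.701) = -1.426534,  |z| = 1.426534.
Moduli of all roots: 1.4265.
All moduli strictly greater than 1? Yes.
Verdict: Invertible.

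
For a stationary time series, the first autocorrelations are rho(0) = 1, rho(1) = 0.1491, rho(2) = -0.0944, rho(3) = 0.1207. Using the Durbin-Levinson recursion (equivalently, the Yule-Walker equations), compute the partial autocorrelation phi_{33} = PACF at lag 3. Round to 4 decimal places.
\phi_{33} = 0.1600

The PACF at lag k is phi_{kk}, the last component of the solution
to the Yule-Walker system G_k phi = r_k where
  (G_k)_{ij} = rho(|i - j|), (r_k)_i = rho(i), i,j = 1..k.
Equivalently, Durbin-Levinson gives phi_{kk} iteratively:
  phi_{11} = rho(1)
  phi_{kk} = [rho(k) - sum_{j=1..k-1} phi_{k-1,j} rho(k-j)]
            / [1 - sum_{j=1..k-1} phi_{k-1,j} rho(j)],
  phi_{k,j} = phi_{k-1,j} - phi_{kk} phi_{k-1,k-j},  j = 1..k-1.
Step k = 1:
  phi_11 = rho(1) = 0.1491.
Step k = 2:
  phi_22 = [rho(2) - phi_11 rho(1)] / [1 - phi_11 rho(1)] = [-0.0944 - (0.1491)(0.1491)] / [1 - (0.1491)(0.1491)]
         = -0.11663081 / 0.97776919 = -0.119283.
  Update: phi_21 = phi_11 - phi_22 phi_11 = 0.1491 - (-0.119283)(0.1491) = 0.166885.
Step k = 3:
  phi_33 = [rho(3) - phi_21 rho(2) - phi_22 rho(1)] / [1 - phi_21 rho(1) - phi_22 rho(2)]
    numerator   = 0.1207 - (0.166885)(-0.0944) - (-0.119283)(0.1491) = 0.15423898
    denominator = 1 - (0.166885)(0.1491) - (-0.119283)(-0.0944) = 0.96385717
  phi_33 = 0.15423898 / 0.96385717 = 0.16.
Therefore phi_{33} = 0.1600.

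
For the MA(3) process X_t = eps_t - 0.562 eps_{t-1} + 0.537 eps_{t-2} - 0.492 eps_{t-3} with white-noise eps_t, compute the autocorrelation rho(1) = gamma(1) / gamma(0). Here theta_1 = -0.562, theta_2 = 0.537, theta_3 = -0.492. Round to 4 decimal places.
\rho(1) = -0.6110

For an MA(q) process with theta_0 = 1, the autocovariance is
  gamma(k) = sigma^2 * sum_{i=0..q-k} theta_i * theta_{i+k},
and rho(k) = gamma(k) / gamma(0). Sigma^2 cancels.
  numerator   = (1)*(-0.562) + (-0.562)*(0.537) + (0.537)*(-0.492) = -1.127998.
  denominator = (1)^2 + (-0.562)^2 + (0.537)^2 + (-0.492)^2 = 1.846277.
  rho(1) = -1.127998 / 1.846277 = -0.6110.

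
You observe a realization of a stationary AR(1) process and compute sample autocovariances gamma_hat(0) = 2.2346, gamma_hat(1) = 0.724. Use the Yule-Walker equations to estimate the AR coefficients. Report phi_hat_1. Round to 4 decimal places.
\hat\phi_{1} = 0.3240

The Yule-Walker equations for an AR(p) process read, in matrix form,
  Gamma_p phi = r_p,   with   (Gamma_p)_{ij} = gamma(|i - j|),
                       (r_p)_i = gamma(i),   i,j = 1..p.
Substitute the sample gammas (Toeplitz matrix and right-hand side of size 1):
  Gamma_p = [[2.2346]]
  r_p     = [0.724]
With p = 1 this is the single equation gamma(0) phi_1 = gamma(1):
  phi_hat_1 = gamma(1) / gamma(0) = 0.724 / 2.2346 = 0.3240.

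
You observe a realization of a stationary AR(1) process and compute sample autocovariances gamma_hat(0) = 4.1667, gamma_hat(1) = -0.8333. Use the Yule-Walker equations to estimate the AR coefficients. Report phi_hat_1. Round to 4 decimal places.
\hat\phi_{1} = -0.2000

The Yule-Walker equations for an AR(p) process read, in matrix form,
  Gamma_p phi = r_p,   with   (Gamma_p)_{ij} = gamma(|i - j|),
                       (r_p)_i = gamma(i),   i,j = 1..p.
Substitute the sample gammas (Toeplitz matrix and right-hand side of size 1):
  Gamma_p = [[4.1667]]
  r_p     = [-0.8333]
With p = 1 this is the single equation gamma(0) phi_1 = gamma(1):
  phi_hat_1 = gamma(1) / gamma(0) = -0.8333 / 4.1667 = -0.2000.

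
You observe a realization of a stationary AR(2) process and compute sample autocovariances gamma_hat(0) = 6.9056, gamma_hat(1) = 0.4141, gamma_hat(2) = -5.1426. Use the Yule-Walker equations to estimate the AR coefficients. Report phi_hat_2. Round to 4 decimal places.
\hat\phi_{2} = -0.7510

The Yule-Walker equations for an AR(p) process read, in matrix form,
  Gamma_p phi = r_p,   with   (Gamma_p)_{ij} = gamma(|i - j|),
                       (r_p)_i = gamma(i),   i,j = 1..p.
Substitute the sample gammas (Toeplitz matrix and right-hand side of size 2):
  Gamma_p = [[6.9056, 0.4141], [0.4141, 6.9056]]
  r_p     = [0.4141, -5.1426]
Written out:
  6.9056 phi_1 + 0.4141 phi_2 = 0.4141
  0.4141 phi_1 + 6.9056 phi_2 = -5.1426
Solve by Cramer's rule:
  det = gamma(0)^2 - gamma(1)^2 = (6.9056)^2 - (0.4141)^2 = 47.68731136 - 0.17147881 = 47.51583255
  phi_hat_1 = [gamma(1) gamma(0) - gamma(1) gamma(2)] / det = [(0.4141)(6.9056) - (0.4141)(-5.1426)] / 47.51583255 = 4.98915962 / 47.51583255 = 0.105
  phi_hat_2 = [gamma(0) gamma(2) - gamma(1)^2] / det = [(6.9056)(-5.1426) - (0.4141)^2] / 47.51583255 = -35.68421737 / 47.51583255 = -0.751
So phi_hat = [0.1050, -0.7510].
Therefore phi_hat_2 = -0.7510.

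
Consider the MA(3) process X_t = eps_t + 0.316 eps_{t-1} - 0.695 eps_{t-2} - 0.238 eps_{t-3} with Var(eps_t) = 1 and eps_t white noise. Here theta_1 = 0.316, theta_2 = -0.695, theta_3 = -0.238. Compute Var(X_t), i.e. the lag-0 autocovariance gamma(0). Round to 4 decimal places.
\gamma(0) = 1.6395

For an MA(q) process X_t = eps_t + sum_i theta_i eps_{t-i} with
Var(eps_t) = sigma^2, the variance is
  gamma(0) = sigma^2 * (1 + sum_i theta_i^2).
  sum_i theta_i^2 = (0.316)^2 + (-0.695)^2 + (-0.238)^2 = 0.099856 + 0.483025 + 0.056644 = 0.639525.
  gamma(0) = 1 * (1 + 0.639525) = 1 * 1.639525 = 1.639525, which rounds to 1.6395.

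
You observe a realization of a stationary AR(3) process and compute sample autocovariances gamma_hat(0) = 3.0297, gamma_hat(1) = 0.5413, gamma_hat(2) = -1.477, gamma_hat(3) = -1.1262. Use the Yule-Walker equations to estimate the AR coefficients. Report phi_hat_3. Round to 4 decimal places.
\hat\phi_{3} = -0.2060

The Yule-Walker equations for an AR(p) process read, in matrix form,
  Gamma_p phi = r_p,   with   (Gamma_p)_{ij} = gamma(|i - j|),
                       (r_p)_i = gamma(i),   i,j = 1..p.
Substitute the sample gammas (Toeplitz matrix and right-hand side of size 3):
  Gamma_p = [[3.0297, 0.5413, -1.477], [0.5413, 3.0297, 0.5413], [-1.477, 0.5413, 3.0297]]
  r_p     = [0.5413, -1.477, -1.1262]
Written out (R1..R3):
  (R1) 3.0297 phi_1 + 0.5413 phi_2 - 1.477 phi_3 = 0.5413
  (R2) 0.5413 phi_1 + 3.0297 phi_2 + 0.5413 phi_3 = -1.477
  (R3) -1.477 phi_1 + 0.5413 phi_2 + 3.0297 phi_3 = -1.1262
Gaussian elimination:
  R2 <- R2 - (0.5413/3.0297) R1 = R2 - (0.178665) R1:  2.932989 phi_2 + 0.805188 phi_3 = -1.573711
  R3 <- R3 - (-1.477/3.0297) R1 = R3 - (-0.487507) R1:  0.805188 phi_2 + 2.309652 phi_3 = -0.862312
  R3 <- R3 - (0.805188/2.932989) R2 = R3 - (0.274528) R2:  2.088606 phi_3 = -0.430285
Back-substitution:
  phi_hat_3 = -0.430285 / 2.088606 = -0.206015
  phi_hat_2 = (-1.573711 - (0.805188)(-0.206015)) / 2.932989 = -0.479998
  phi_hat_1 = (0.5413 - (0.5413)(-0.479998) - (-1.477)(-0.206015)) / 3.0297 = 0.163989
So phi_hat = [0.1640, -0.4800, -0.2060].
Therefore phi_hat_3 = -0.2060.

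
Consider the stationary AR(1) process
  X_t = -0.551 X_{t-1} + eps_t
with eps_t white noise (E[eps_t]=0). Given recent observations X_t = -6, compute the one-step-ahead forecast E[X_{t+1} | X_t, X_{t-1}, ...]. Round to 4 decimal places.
E[X_{t+1} \mid \mathcal F_t] = 3.3060

For an AR(p) model X_t = c + sum_i phi_i X_{t-i} + eps_t, the
one-step-ahead conditional mean is
  E[X_{t+1} | X_t, ...] = c + sum_i phi_i X_{t+1-i}.
Substitute known values:
  E[X_{t+1} | ...] = (-0.551) * (-6)
                   = 3.3060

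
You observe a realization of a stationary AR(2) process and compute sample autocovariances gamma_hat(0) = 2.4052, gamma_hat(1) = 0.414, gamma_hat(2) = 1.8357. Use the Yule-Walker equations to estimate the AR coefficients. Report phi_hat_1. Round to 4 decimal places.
\hat\phi_{1} = 0.0420

The Yule-Walker equations for an AR(p) process read, in matrix form,
  Gamma_p phi = r_p,   with   (Gamma_p)_{ij} = gamma(|i - j|),
                       (r_p)_i = gamma(i),   i,j = 1..p.
Substitute the sample gammas (Toeplitz matrix and right-hand side of size 2):
  Gamma_p = [[2.4052, 0.414], [0.414, 2.4052]]
  r_p     = [0.414, 1.8357]
Written out:
  2.4052 phi_1 + 0.414 phi_2 = 0.414
  0.414 phi_1 + 2.4052 phi_2 = 1.8357
Solve by Cramer's rule:
  det = gamma(0)^2 - gamma(1)^2 = (2.4052)^2 - (0.414)^2 = 5.78498704 - 0.171396 = 5.61359104
  phi_hat_1 = [gamma(1) gamma(0) - gamma(1) gamma(2)] / det = [(0.414)(2.4052) - (0.414)(1.8357)] / 5.61359104 = 0.235773 / 5.61359104 = 0.042
  phi_hat_2 = [gamma(0) gamma(2) - gamma(1)^2] / det = [(2.4052)(1.8357) - (0.414)^2] / 5.61359104 = 4.24382964 / 5.61359104 = 0.756
So phi_hat = [0.0420, 0.7560].
Therefore phi_hat_1 = 0.0420.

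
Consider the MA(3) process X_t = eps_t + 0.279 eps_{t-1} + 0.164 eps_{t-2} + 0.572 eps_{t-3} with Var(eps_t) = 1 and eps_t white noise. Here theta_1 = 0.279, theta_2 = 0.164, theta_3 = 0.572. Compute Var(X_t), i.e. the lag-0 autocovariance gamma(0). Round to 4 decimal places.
\gamma(0) = 1.4319

For an MA(q) process X_t = eps_t + sum_i theta_i eps_{t-i} with
Var(eps_t) = sigma^2, the variance is
  gamma(0) = sigma^2 * (1 + sum_i theta_i^2).
  sum_i theta_i^2 = (0.279)^2 + (0.164)^2 + (0.572)^2 = 0.077841 + 0.026896 + 0.327184 = 0.431921.
  gamma(0) = 1 * (1 + 0.431921) = 1 * 1.431921 = 1.431921, which rounds to 1.4319.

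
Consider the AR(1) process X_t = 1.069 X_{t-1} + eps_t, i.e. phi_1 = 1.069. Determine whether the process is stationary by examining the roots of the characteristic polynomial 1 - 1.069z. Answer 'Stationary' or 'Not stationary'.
\text{Not stationary}

The AR(p) characteristic polynomial is P(z) = 1 - 1.069z.
Stationarity requires all roots to lie outside the unit circle, i.e. |z| > 1 for every root.
This is linear in z: 1 + (-1.069) z = 0  =>  z = -1/(-1.069) = 0.935454,  |z| = 0.935454.
Moduli of all roots: 0.9355.
All moduli strictly greater than 1? No.
Verdict: Not stationary.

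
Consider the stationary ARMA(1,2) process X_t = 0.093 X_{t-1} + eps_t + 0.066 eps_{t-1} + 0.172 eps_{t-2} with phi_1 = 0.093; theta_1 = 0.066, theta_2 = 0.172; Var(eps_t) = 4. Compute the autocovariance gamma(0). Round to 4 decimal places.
\gamma(0) = 4.2419

Multiply the model equation by X_{t-k} and take expectations. With theta_0 = psi_0 = 1 and psi_j the MA(infinity) weights, this gives
  gamma(k) - sum_i phi_i gamma(k-i) = c_k,
  c_k = sigma^2 * sum_{j=k..q} theta_j psi_{j-k}   (c_k = 0 for k > q),
using gamma(-m) = gamma(m).
psi-weights needed (psi_j = theta_j + sum_i phi_i psi_{j-i}):
  psi_1 = theta_1 + phi_1 = 0.066 + (0.093) = 0.159
  psi_2 = theta_2 + phi_1 psi_1 = 0.172 + (0.093)(0.159) = 0.186787
Right-hand sides:
  c_0 = sigma^2 (1 + theta_1 psi_1 + theta_2 psi_2) = 4 * (1 + (0.066)(0.159) + (0.172)(0.186787)) = 4 * 1.042621 = 4.170485
  c_1 = sigma^2 (theta_1 + theta_2 psi_1) = 4 * (0.066 + (0.172)(0.159)) = 0.373392
  c_2 = sigma^2 theta_2 = 4 * (0.172) = 0.688
Equations for k = 0 and k = 1 (AR order 1):
  gamma(0) = phi_1 gamma(1) + c_0
  gamma(1) = phi_1 gamma(0) + c_1
Substituting the second into the first: gamma(0) (1 - phi_1^2) = c_0 + phi_1 c_1, so
  gamma(0) = (c_0 + phi_1 c_1) / (1 - phi_1^2) = (4.170485 + (0.093)(0.373392)) / (1 - (0.093)^2) = 4.205211 / 0.991351 = 4.241899.
Therefore gamma(0) = 4.2419 (to 4 decimal places).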